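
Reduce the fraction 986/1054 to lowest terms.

29/31

986 = 2 × 17 × 29
1054 = 2 × 17 × 31
gcd(986, 1054) = 2 × 17 = 34.
Divide numerator and denominator by 34: 986/1054 = 29/31.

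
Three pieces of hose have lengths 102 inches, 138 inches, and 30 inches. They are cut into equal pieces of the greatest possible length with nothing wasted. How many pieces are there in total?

Piece length = gcd(102, 138, 30).
102 = 2 × 3 × 17
138 = 2 × 3 × 23
30 = 2 × 3 × 5
gcd(102, 138, 30) = 2 × 3 = 6.
Total pieces = 102/6 + 138/6 + 30/6 = 17 + 23 + 5 = 45.

45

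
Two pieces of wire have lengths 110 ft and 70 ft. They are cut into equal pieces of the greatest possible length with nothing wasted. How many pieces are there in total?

18

Piece length = gcd(110, 70).
110 = 2 × 5 × 11
70 = 2 × 5 × 7
gcd(110, 70) = 2 × 5 = 10.
Total pieces = 110/10 + 70/10 = 11 + 7 = 18.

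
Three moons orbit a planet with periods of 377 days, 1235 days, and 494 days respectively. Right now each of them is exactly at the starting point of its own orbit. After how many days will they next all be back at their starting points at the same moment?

The first simultaneous occurrence is after LCM of the individual periods.
377 = 13 × 29
1235 = 5 × 13 × 19
494 = 2 × 13 × 19
LCM(377, 1235, 494) = 2 × 5 × 13 × 19 × 29 = 71630.

71630 days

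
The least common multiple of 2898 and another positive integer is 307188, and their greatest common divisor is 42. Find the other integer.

4452

gcd × lcm = product of the two integers, so the other integer is (42 × 307188) / 2898 = 4452.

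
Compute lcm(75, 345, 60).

75 = 3 × 5^2
345 = 3 × 5 × 23
60 = 2^2 × 3 × 5
LCM(75, 345, 60) = 2^2 × 3 × 5^2 × 23 = 6900.

6900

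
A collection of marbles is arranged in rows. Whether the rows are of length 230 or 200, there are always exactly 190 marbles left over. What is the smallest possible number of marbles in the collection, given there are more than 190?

N − 190 must be a common multiple of 230 and 200.
230 = 2 × 5 × 23
200 = 2^3 × 5^2
LCM(230, 200) = 2^3 × 5^2 × 23 = 4600.
Smallest N > 190 is LCM + 190 = 4600 + 190 = 4790.

4790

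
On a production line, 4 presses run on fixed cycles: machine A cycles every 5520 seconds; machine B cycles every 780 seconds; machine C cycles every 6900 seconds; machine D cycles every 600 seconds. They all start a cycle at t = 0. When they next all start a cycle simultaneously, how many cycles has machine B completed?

460 cycles

They are all back at their starting positions together after one LCM of the periods.
5520 = 2^4 × 3 × 5 × 23
780 = 2^2 × 3 × 5 × 13
6900 = 2^2 × 3 × 5^2 × 23
600 = 2^3 × 3 × 5^2
LCM(5520, 780, 6900, 600) = 2^4 × 3 × 5^2 × 13 × 23 = 358800.
Cycles for period 780: 358800 / 780 = 460.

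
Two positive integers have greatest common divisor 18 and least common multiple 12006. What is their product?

216108

For any two positive integers, gcd × lcm = product = 18 × 12006 = 216108.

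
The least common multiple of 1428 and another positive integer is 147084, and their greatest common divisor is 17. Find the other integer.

1751

gcd × lcm = product of the two integers, so the other integer is (17 × 147084) / 1428 = 1751.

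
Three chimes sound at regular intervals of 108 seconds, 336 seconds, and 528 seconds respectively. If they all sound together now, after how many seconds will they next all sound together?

33264 seconds

They coincide at every common multiple of the periods; the first is the LCM.
108 = 2^2 × 3^3
336 = 2^4 × 3 × 7
528 = 2^4 × 3 × 11
LCM(108, 336, 528) = 2^4 × 3^3 × 7 × 11 = 33264.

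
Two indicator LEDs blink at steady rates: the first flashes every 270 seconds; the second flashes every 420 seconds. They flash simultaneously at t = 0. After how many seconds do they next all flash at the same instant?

We need the least common multiple of the intervals.
270 = 2 × 3^3 × 5
420 = 2^2 × 3 × 5 × 7
LCM(270, 420) = 2^2 × 3^3 × 5 × 7 = 3780.

3780 seconds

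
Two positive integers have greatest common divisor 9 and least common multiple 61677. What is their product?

555093

For any two positive integers, gcd × lcm = product = 9 × 61677 = 555093.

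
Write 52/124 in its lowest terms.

52 = 2^2 × 13
124 = 2^2 × 31
gcd(52, 124) = 2^2 = 4.
Divide numerator and denominator by 4: 52/124 = 13/31.

13/31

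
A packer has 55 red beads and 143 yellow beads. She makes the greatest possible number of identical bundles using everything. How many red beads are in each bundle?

Number of bundles = gcd(55, 143).
55 = 5 × 11
143 = 11 × 13
gcd(55, 143) = 11.
red beads per bundle = 55 / 11 = 5.

5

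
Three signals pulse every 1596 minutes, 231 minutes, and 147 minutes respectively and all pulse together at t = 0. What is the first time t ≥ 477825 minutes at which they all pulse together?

491568 minutes

Joint pulses occur at multiples of LCM(1596, 231, 147).
1596 = 2^2 × 3 × 7 × 19
231 = 3 × 7 × 11
147 = 3 × 7^2
LCM(1596, 231, 147) = 2^2 × 3 × 7^2 × 11 × 19 = 122892.
Smallest multiple of 122892 that is ≥ 477825: ⌈477825/122892⌉ × 122892 = 4 × 122892 = 491568.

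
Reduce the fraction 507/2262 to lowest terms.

507 = 3 × 13^2
2262 = 2 × 3 × 13 × 29
gcd(507, 2262) = 3 × 13 = 39.
Divide numerator and denominator by 39: 507/2262 = 13/58.

13/58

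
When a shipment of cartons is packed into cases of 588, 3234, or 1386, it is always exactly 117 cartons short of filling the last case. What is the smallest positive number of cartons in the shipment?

19287

Being 117 short of a full case of size k means N ≡ −117 (mod k), i.e. N + 117 is a multiple of each size.
588 = 2^2 × 3 × 7^2
3234 = 2 × 3 × 7^2 × 11
1386 = 2 × 3^2 × 7 × 11
LCM(588, 3234, 1386) = 2^2 × 3^2 × 7^2 × 11 = 19404.
Smallest positive N is 19404 − 117 = 19287.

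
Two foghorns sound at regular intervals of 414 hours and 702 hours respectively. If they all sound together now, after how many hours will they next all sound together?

16146 hours

They coincide at every common multiple of the periods; the first is the LCM.
414 = 2 × 3^2 × 23
702 = 2 × 3^3 × 13
LCM(414, 702) = 2 × 3^3 × 13 × 23 = 16146.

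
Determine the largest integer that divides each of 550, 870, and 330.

550 = 2 × 5^2 × 11
870 = 2 × 3 × 5 × 29
330 = 2 × 3 × 5 × 11
gcd(550, 870, 330) = 2 × 5 = 10.

10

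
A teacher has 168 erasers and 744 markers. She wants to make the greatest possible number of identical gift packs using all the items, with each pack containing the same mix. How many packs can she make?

The pack count must divide each quantity, so the greatest is gcd(168, 744).
168 = 2^3 × 3 × 7
744 = 2^3 × 3 × 31
gcd(168, 744) = 2^3 × 3 = 24.

24 packs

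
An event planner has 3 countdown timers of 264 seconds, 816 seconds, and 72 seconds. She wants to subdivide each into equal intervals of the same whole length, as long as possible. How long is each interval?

The interval must divide each timer length; the longest such is the gcd.
264 = 2^3 × 3 × 11
816 = 2^4 × 3 × 17
72 = 2^3 × 3^2
gcd(264, 816, 72) = 2^3 × 3 = 24.

24 seconds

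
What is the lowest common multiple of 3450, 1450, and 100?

3450 = 2 × 3 × 5^2 × 23
1450 = 2 × 5^2 × 29
100 = 2^2 × 5^2
LCM(3450, 1450, 100) = 2^2 × 3 × 5^2 × 23 × 29 = 200100.

200100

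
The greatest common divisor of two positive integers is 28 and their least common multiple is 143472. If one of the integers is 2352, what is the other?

1708

For two integers, gcd × lcm = product, so the other is (28 × 143472) / 2352 = 4017216 / 2352 = 1708.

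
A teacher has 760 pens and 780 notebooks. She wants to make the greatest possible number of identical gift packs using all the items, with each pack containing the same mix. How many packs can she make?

20 packs

The pack count must divide each quantity, so the greatest is gcd(760, 780).
760 = 2^3 × 5 × 19
780 = 2^2 × 3 × 5 × 13
gcd(760, 780) = 2^2 × 5 = 20.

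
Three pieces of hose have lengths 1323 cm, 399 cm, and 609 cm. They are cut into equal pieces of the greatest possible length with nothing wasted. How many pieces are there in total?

111

Piece length = gcd(1323, 399, 609).
1323 = 3^3 × 7^2
399 = 3 × 7 × 19
609 = 3 × 7 × 29
gcd(1323, 399, 609) = 3 × 7 = 21.
Total pieces = 1323/21 + 399/21 + 609/21 = 63 + 19 + 29 = 111.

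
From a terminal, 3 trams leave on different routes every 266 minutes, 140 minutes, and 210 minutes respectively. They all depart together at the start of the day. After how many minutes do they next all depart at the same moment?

7980 minutes

They coincide at every common multiple of the periods; the first is the LCM.
266 = 2 × 7 × 19
140 = 2^2 × 5 × 7
210 = 2 × 3 × 5 × 7
LCM(266, 140, 210) = 2^2 × 3 × 5 × 7 × 19 = 7980.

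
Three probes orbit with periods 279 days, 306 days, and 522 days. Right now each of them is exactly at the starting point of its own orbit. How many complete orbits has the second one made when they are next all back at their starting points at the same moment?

899 orbits

All finish a whole number of cycles simultaneously at t = LCM of the periods.
279 = 3^2 × 31
306 = 2 × 3^2 × 17
522 = 2 × 3^2 × 29
LCM(279, 306, 522) = 2 × 3^2 × 17 × 29 × 31 = 275094.
Orbits for period 306: 275094 / 306 = 899.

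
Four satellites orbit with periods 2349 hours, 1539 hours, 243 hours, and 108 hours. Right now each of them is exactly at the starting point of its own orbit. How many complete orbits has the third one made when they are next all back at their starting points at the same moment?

2204 orbits

All finish a whole number of cycles simultaneously at t = LCM of the periods.
2349 = 3^4 × 29
1539 = 3^4 × 19
243 = 3^5
108 = 2^2 × 3^3
LCM(2349, 1539, 243, 108) = 2^2 × 3^5 × 19 × 29 = 535572.
Orbits for period 243: 535572 / 243 = 2204.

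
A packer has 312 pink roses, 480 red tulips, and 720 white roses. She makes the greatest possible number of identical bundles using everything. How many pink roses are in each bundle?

Number of bundles = gcd(312, 480, 720).
312 = 2^3 × 3 × 13
480 = 2^5 × 3 × 5
720 = 2^4 × 3^2 × 5
gcd(312, 480, 720) = 2^3 × 3 = 24.
pink roses per bundle = 312 / 24 = 13.

13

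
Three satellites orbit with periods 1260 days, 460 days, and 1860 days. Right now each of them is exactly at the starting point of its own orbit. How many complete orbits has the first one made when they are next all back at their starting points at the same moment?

713 orbits

The first common completion time is the LCM of the periods.
1260 = 2^2 × 3^2 × 5 × 7
460 = 2^2 × 5 × 23
1860 = 2^2 × 3 × 5 × 31
LCM(1260, 460, 1860) = 2^2 × 3^2 × 5 × 7 × 23 × 31 = 898380.
Orbits for period 1260: 898380 / 1260 = 713.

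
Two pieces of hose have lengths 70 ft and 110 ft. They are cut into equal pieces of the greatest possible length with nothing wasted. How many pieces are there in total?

Piece length = gcd(70, 110).
70 = 2 × 5 × 7
110 = 2 × 5 × 11
gcd(70, 110) = 2 × 5 = 10.
Total pieces = 70/10 + 110/10 = 7 + 11 = 18.

18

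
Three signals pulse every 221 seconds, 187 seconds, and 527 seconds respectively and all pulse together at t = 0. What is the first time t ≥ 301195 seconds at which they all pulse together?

301444 seconds

Joint pulses occur at multiples of LCM(221, 187, 527).
221 = 13 × 17
187 = 11 × 17
527 = 17 × 31
LCM(221, 187, 527) = 11 × 13 × 17 × 31 = 75361.
Smallest multiple of 75361 that is ≥ 301195: ⌈301195/75361⌉ × 75361 = 4 × 75361 = 301444.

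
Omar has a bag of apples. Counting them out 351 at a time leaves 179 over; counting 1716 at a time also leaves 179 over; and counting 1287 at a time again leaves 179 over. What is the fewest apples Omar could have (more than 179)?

15623

N − 179 must be a common multiple of 351, 1716, and 1287.
351 = 3^3 × 13
1716 = 2^2 × 3 × 11 × 13
1287 = 3^2 × 11 × 13
LCM(351, 1716, 1287) = 2^2 × 3^3 × 11 × 13 = 15444.
Smallest N > 179 is LCM + 179 = 15444 + 179 = 15623.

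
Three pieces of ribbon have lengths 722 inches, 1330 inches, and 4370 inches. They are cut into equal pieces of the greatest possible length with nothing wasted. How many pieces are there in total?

169

Piece length = gcd(722, 1330, 4370).
722 = 2 × 19^2
1330 = 2 × 5 × 7 × 19
4370 = 2 × 5 × 19 × 23
gcd(722, 1330, 4370) = 2 × 19 = 38.
Total pieces = 722/38 + 1330/38 + 4370/38 = 19 + 35 + 115 = 169.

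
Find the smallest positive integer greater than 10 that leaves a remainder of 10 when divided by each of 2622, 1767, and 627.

894112

N − 10 must be a common multiple of 2622, 1767, and 627.
2622 = 2 × 3 × 19 × 23
1767 = 3 × 19 × 31
627 = 3 × 11 × 19
LCM(2622, 1767, 627) = 2 × 3 × 11 × 19 × 23 × 31 = 894102.
Smallest N > 10 is LCM + 10 = 894102 + 10 = 894112.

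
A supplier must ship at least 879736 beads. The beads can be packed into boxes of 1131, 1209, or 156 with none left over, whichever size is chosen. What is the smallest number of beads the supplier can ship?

981708

The number of beads must be a common multiple of 1131, 1209, and 156, so a multiple of their LCM.
1131 = 3 × 13 × 29
1209 = 3 × 13 × 31
156 = 2^2 × 3 × 13
LCM(1131, 1209, 156) = 2^2 × 3 × 13 × 29 × 31 = 140244.
Smallest multiple of 140244 that is ≥ 879736: ⌈879736/140244⌉ × 140244 = 7 × 140244 = 981708.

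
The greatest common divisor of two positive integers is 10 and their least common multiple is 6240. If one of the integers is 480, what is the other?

130

For two integers, gcd × lcm = product, so the other is (10 × 6240) / 480 = 62400 / 480 = 130.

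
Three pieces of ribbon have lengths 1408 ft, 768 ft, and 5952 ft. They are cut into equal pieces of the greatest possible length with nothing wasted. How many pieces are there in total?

Piece length = gcd(1408, 768, 5952).
1408 = 2^7 × 11
768 = 2^8 × 3
5952 = 2^6 × 3 × 31
gcd(1408, 768, 5952) = 2^6 = 64.
Total pieces = 1408/64 + 768/64 + 5952/64 = 22 + 12 + 93 = 127.

127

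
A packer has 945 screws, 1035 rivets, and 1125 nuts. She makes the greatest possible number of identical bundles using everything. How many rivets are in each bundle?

Number of bundles = gcd(945, 1035, 1125).
945 = 3^3 × 5 × 7
1035 = 3^2 × 5 × 23
1125 = 3^2 × 5^3
gcd(945, 1035, 1125) = 3^2 × 5 = 45.
rivets per bundle = 1035 / 45 = 23.

23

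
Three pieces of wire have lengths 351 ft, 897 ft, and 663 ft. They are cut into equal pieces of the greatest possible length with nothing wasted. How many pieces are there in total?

49

Piece length = gcd(351, 897, 663).
351 = 3^3 × 13
897 = 3 × 13 × 23
663 = 3 × 13 × 17
gcd(351, 897, 663) = 3 × 13 = 39.
Total pieces = 351/39 + 897/39 + 663/39 = 9 + 23 + 17 = 49.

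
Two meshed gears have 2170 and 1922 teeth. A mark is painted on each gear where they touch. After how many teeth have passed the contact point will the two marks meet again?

67270 teeth

The first simultaneous occurrence is after LCM of the individual periods.
2170 = 2 × 5 × 7 × 31
1922 = 2 × 31^2
LCM(2170, 1922) = 2 × 5 × 7 × 31^2 = 67270.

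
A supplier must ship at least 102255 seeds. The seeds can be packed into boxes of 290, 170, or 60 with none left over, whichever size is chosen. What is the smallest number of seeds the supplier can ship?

The number of seeds must be a common multiple of 290, 170, and 60, so a multiple of their LCM.
290 = 2 × 5 × 29
170 = 2 × 5 × 17
60 = 2^2 × 3 × 5
LCM(290, 170, 60) = 2^2 × 3 × 5 × 17 × 29 = 29580.
Smallest multiple of 29580 that is ≥ 102255: ⌈102255/29580⌉ × 29580 = 4 × 29580 = 118320.

118320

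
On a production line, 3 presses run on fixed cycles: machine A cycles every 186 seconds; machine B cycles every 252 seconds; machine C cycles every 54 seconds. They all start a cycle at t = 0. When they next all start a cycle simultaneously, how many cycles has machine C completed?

The first common completion time is the LCM of the periods.
186 = 2 × 3 × 31
252 = 2^2 × 3^2 × 7
54 = 2 × 3^3
LCM(186, 252, 54) = 2^2 × 3^3 × 7 × 31 = 23436.
Cycles for period 54: 23436 / 54 = 434.

434 cycles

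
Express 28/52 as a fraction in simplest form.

28 = 2^2 × 7
52 = 2^2 × 13
gcd(28, 52) = 2^2 = 4.
Divide numerator and denominator by 4: 28/52 = 7/13.

7/13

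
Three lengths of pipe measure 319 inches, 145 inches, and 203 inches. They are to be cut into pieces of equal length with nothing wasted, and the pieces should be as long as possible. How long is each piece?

Each piece length must divide every original length, so the longest possible is gcd(319, 145, 203).
319 = 11 × 29
145 = 5 × 29
203 = 7 × 29
gcd(319, 145, 203) = 29.

29 inches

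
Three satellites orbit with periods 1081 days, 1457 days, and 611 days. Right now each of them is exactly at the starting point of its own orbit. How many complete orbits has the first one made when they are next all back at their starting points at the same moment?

The first common completion time is the LCM of the periods.
1081 = 23 × 47
1457 = 31 × 47
611 = 13 × 47
LCM(1081, 1457, 611) = 13 × 23 × 31 × 47 = 435643.
Orbits for period 1081: 435643 / 1081 = 403.

403 orbits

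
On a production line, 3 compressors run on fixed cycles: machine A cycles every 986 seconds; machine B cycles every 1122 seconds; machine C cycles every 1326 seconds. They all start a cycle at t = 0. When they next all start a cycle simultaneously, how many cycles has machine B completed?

377 cycles

The first common completion time is the LCM of the periods.
986 = 2 × 17 × 29
1122 = 2 × 3 × 11 × 17
1326 = 2 × 3 × 13 × 17
LCM(986, 1122, 1326) = 2 × 3 × 11 × 13 × 17 × 29 = 422994.
Cycles for period 1122: 422994 / 1122 = 377.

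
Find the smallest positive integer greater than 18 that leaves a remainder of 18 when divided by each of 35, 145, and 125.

25393

N − 18 must be a common multiple of 35, 145, and 125.
35 = 5 × 7
145 = 5 × 29
125 = 5^3
LCM(35, 145, 125) = 5^3 × 7 × 29 = 25375.
Smallest N > 18 is LCM + 18 = 25375 + 18 = 25393.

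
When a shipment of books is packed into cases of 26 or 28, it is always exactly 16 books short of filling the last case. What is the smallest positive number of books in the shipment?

Being 16 short of a full case of size k means N ≡ −16 (mod k), i.e. N + 16 is a multiple of each size.
26 = 2 × 13
28 = 2^2 × 7
LCM(26, 28) = 2^2 × 7 × 13 = 364.
Smallest positive N is 364 − 16 = 348.

348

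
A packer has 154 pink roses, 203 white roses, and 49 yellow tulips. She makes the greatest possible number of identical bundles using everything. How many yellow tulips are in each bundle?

7

Number of bundles = gcd(154, 203, 49).
154 = 2 × 7 × 11
203 = 7 × 29
49 = 7^2
gcd(154, 203, 49) = 7.
yellow tulips per bundle = 49 / 7 = 7.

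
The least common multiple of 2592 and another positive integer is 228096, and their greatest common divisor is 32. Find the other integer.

gcd × lcm = product of the two integers, so the other integer is (32 × 228096) / 2592 = 2816.

2816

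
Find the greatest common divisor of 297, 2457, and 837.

297 = 3^3 × 11
2457 = 3^3 × 7 × 13
837 = 3^3 × 31
gcd(297, 2457, 837) = 3^3 = 27.

27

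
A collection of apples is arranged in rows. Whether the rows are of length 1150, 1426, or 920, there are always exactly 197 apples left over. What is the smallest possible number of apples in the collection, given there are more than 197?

N − 197 must be a common multiple of 1150, 1426, and 920.
1150 = 2 × 5^2 × 23
1426 = 2 × 23 × 31
920 = 2^3 × 5 × 23
LCM(1150, 1426, 920) = 2^3 × 5^2 × 23 × 31 = 142600.
Smallest N > 197 is LCM + 197 = 142600 + 197 = 142797.

142797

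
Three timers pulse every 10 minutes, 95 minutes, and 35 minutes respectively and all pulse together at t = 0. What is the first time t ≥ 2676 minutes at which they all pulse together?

Joint pulses occur at multiples of LCM(10, 95, 35).
10 = 2 × 5
95 = 5 × 19
35 = 5 × 7
LCM(10, 95, 35) = 2 × 5 × 7 × 19 = 1330.
Smallest multiple of 1330 that is ≥ 2676: ⌈2676/1330⌉ × 1330 = 3 × 1330 = 3990.

3990 minutes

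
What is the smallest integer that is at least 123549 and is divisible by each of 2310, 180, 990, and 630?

124740

The integer must be a common multiple of 2310, 180, 990, and 630, so a multiple of their LCM.
2310 = 2 × 3 × 5 × 7 × 11
180 = 2^2 × 3^2 × 5
990 = 2 × 3^2 × 5 × 11
630 = 2 × 3^2 × 5 × 7
LCM(2310, 180, 990, 630) = 2^2 × 3^2 × 5 × 7 × 11 = 13860.
Smallest multiple of 13860 that is ≥ 123549: ⌈123549/13860⌉ × 13860 = 9 × 13860 = 124740.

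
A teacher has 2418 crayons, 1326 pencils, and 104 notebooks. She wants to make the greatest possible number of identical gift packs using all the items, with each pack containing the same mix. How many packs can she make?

The pack count must divide each quantity, so the greatest is gcd(2418, 1326, 104).
2418 = 2 × 3 × 13 × 31
1326 = 2 × 3 × 13 × 17
104 = 2^3 × 13
gcd(2418, 1326, 104) = 2 × 13 = 26.

26 packs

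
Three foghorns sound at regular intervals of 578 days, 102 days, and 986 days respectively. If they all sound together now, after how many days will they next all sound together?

50286 days

We need the least common multiple of the intervals.
578 = 2 × 17^2
102 = 2 × 3 × 17
986 = 2 × 17 × 29
LCM(578, 102, 986) = 2 × 3 × 17^2 × 29 = 50286.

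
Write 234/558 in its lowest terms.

13/31

234 = 2 × 3^2 × 13
558 = 2 × 3^2 × 31
gcd(234, 558) = 2 × 3^2 = 18.
Divide numerator and denominator by 18: 234/558 = 13/31.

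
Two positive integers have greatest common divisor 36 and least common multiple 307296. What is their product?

11062656

For any two positive integers, gcd × lcm = product = 36 × 307296 = 11062656.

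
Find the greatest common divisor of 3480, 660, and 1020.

60

3480 = 2^3 × 3 × 5 × 29
660 = 2^2 × 3 × 5 × 11
1020 = 2^2 × 3 × 5 × 17
gcd(3480, 660, 1020) = 2^2 × 3 × 5 = 60.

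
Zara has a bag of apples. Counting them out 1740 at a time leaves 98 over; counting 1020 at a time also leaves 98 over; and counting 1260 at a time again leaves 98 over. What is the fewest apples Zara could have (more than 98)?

N − 98 must be a common multiple of 1740, 1020, and 1260.
1740 = 2^2 × 3 × 5 × 29
1020 = 2^2 × 3 × 5 × 17
1260 = 2^2 × 3^2 × 5 × 7
LCM(1740, 1020, 1260) = 2^2 × 3^2 × 5 × 7 × 17 × 29 = 621180.
Smallest N > 98 is LCM + 98 = 621180 + 98 = 621278.

621278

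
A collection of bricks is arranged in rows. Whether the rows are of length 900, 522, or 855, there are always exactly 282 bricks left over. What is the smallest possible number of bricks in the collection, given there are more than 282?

496182

N − 282 must be a common multiple of 900, 522, and 855.
900 = 2^2 × 3^2 × 5^2
522 = 2 × 3^2 × 29
855 = 3^2 × 5 × 19
LCM(900, 522, 855) = 2^2 × 3^2 × 5^2 × 19 × 29 = 495900.
Smallest N > 282 is LCM + 282 = 495900 + 282 = 496182.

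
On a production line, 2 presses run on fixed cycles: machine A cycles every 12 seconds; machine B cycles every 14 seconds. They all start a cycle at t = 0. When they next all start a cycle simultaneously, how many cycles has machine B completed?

6 cycles

All finish a whole number of cycles simultaneously at t = LCM of the periods.
12 = 2^2 × 3
14 = 2 × 7
LCM(12, 14) = 2^2 × 3 × 7 = 84.
Cycles for period 14: 84 / 14 = 6.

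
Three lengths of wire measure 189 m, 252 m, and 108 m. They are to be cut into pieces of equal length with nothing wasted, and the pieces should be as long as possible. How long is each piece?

Each piece length must divide every original length, so the longest possible is gcd(189, 252, 108).
189 = 3^3 × 7
252 = 2^2 × 3^2 × 7
108 = 2^2 × 3^3
gcd(189, 252, 108) = 3^2 = 9.

9 m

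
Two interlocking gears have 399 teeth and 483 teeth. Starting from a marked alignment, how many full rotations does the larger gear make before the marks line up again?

19 rotations

All finish a whole number of cycles simultaneously at t = LCM of the periods.
399 = 3 × 7 × 19
483 = 3 × 7 × 23
LCM(399, 483) = 3 × 7 × 19 × 23 = 9177.
Rotations for period 483: 9177 / 483 = 19.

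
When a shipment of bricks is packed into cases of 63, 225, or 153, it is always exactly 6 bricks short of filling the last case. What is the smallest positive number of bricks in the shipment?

26769

Being 6 short of a full case of size k means N ≡ −6 (mod k), i.e. N + 6 is a multiple of each size.
63 = 3^2 × 7
225 = 3^2 × 5^2
153 = 3^2 × 17
LCM(63, 225, 153) = 3^2 × 5^2 × 7 × 17 = 26775.
Smallest positive N is 26775 − 6 = 26769.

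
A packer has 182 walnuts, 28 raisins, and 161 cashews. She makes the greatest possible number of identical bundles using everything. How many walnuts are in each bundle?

Number of bundles = gcd(182, 28, 161).
182 = 2 × 7 × 13
28 = 2^2 × 7
161 = 7 × 23
gcd(182, 28, 161) = 7.
walnuts per bundle = 182 / 7 = 26.

26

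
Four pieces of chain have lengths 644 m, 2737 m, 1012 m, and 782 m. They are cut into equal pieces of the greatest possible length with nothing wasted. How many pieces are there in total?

Piece length = gcd(644, 2737, 1012, 782).
644 = 2^2 × 7 × 23
2737 = 7 × 17 × 23
1012 = 2^2 × 11 × 23
782 = 2 × 17 × 23
gcd(644, 2737, 1012, 782) = 23.
Total pieces = 644/23 + 2737/23 + 1012/23 + 782/23 = 28 + 119 + 44 + 34 = 225.

225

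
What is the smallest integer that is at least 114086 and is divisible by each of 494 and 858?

The integer must be a common multiple of 494 and 858, so a multiple of their LCM.
494 = 2 × 13 × 19
858 = 2 × 3 × 11 × 13
LCM(494, 858) = 2 × 3 × 11 × 13 × 19 = 16302.
Smallest multiple of 16302 that is ≥ 114086: ⌈114086/16302⌉ × 16302 = 7 × 16302 = 114114.

114114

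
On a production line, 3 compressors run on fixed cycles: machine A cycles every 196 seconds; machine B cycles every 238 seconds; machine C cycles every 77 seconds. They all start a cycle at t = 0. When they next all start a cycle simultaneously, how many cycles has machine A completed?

The first common completion time is the LCM of the periods.
196 = 2^2 × 7^2
238 = 2 × 7 × 17
77 = 7 × 11
LCM(196, 238, 77) = 2^2 × 7^2 × 11 × 17 = 36652.
Cycles for period 196: 36652 / 196 = 187.

187 cycles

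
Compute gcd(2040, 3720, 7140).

2040 = 2^3 × 3 × 5 × 17
3720 = 2^3 × 3 × 5 × 31
7140 = 2^2 × 3 × 5 × 7 × 17
gcd(2040, 3720, 7140) = 2^2 × 3 × 5 = 60.

60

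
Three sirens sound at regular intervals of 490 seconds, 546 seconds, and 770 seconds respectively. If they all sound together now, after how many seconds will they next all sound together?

The first simultaneous occurrence is after LCM of the individual periods.
490 = 2 × 5 × 7^2
546 = 2 × 3 × 7 × 13
770 = 2 × 5 × 7 × 11
LCM(490, 546, 770) = 2 × 3 × 5 × 7^2 × 11 × 13 = 210210.

210210 seconds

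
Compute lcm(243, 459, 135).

243 = 3^5
459 = 3^3 × 17
135 = 3^3 × 5
LCM(243, 459, 135) = 3^5 × 5 × 17 = 20655.

20655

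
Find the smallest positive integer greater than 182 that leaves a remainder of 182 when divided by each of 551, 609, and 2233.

127463

N − 182 must be a common multiple of 551, 609, and 2233.
551 = 19 × 29
609 = 3 × 7 × 29
2233 = 7 × 11 × 29
LCM(551, 609, 2233) = 3 × 7 × 11 × 19 × 29 = 127281.
Smallest N > 182 is LCM + 182 = 127281 + 182 = 127463.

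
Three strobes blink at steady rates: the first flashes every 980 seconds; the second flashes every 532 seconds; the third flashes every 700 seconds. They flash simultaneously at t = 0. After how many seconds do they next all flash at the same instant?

The first simultaneous occurrence is after LCM of the individual periods.
980 = 2^2 × 5 × 7^2
532 = 2^2 × 7 × 19
700 = 2^2 × 5^2 × 7
LCM(980, 532, 700) = 2^2 × 5^2 × 7^2 × 19 = 93100.

93100 seconds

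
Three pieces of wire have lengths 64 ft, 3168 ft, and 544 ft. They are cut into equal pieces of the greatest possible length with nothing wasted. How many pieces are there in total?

Piece length = gcd(64, 3168, 544).
64 = 2^6
3168 = 2^5 × 3^2 × 11
544 = 2^5 × 17
gcd(64, 3168, 544) = 2^5 = 32.
Total pieces = 64/32 + 3168/32 + 544/32 = 2 + 99 + 17 = 118.

118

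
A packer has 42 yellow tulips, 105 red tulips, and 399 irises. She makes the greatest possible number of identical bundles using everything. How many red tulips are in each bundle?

5

Number of bundles = gcd(42, 105, 399).
42 = 2 × 3 × 7
105 = 3 × 5 × 7
399 = 3 × 7 × 19
gcd(42, 105, 399) = 3 × 7 = 21.
red tulips per bundle = 105 / 21 = 5.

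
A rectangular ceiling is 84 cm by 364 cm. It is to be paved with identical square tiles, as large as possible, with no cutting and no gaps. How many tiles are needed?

Tile side = gcd(84, 364).
84 = 2^2 × 3 × 7
364 = 2^2 × 7 × 13
gcd(84, 364) = 2^2 × 7 = 28.
Tiles: (84/28) × (364/28) = 3 × 13 = 39.

39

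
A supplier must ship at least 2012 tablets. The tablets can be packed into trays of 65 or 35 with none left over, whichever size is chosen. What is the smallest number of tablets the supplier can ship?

The number of tablets must be a common multiple of 65 and 35, so a multiple of their LCM.
65 = 5 × 13
35 = 5 × 7
LCM(65, 35) = 5 × 7 × 13 = 455.
Smallest multiple of 455 that is ≥ 2012: ⌈2012/455⌉ × 455 = 5 × 455 = 2275.

2275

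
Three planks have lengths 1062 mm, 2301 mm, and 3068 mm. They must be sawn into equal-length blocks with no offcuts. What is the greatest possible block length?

59 mm

The block length must divide every plank, so the greatest is gcd(1062, 2301, 3068).
1062 = 2 × 3^2 × 59
2301 = 3 × 13 × 59
3068 = 2^2 × 13 × 59
gcd(1062, 2301, 3068) = 59.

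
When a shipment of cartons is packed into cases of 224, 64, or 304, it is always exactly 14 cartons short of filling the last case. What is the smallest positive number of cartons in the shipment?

8498

Being 14 short of a full case of size k means N ≡ −14 (mod k), i.e. N + 14 is a multiple of each size.
224 = 2^5 × 7
64 = 2^6
304 = 2^4 × 19
LCM(224, 64, 304) = 2^6 × 7 × 19 = 8512.
Smallest positive N is 8512 − 14 = 8498.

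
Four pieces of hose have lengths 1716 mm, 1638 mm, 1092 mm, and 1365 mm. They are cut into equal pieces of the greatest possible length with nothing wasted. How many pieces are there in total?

149

Piece length = gcd(1716, 1638, 1092, 1365).
1716 = 2^2 × 3 × 11 × 13
1638 = 2 × 3^2 × 7 × 13
1092 = 2^2 × 3 × 7 × 13
1365 = 3 × 5 × 7 × 13
gcd(1716, 1638, 1092, 1365) = 3 × 13 = 39.
Total pieces = 1716/39 + 1638/39 + 1092/39 + 1365/39 = 44 + 42 + 28 + 35 = 149.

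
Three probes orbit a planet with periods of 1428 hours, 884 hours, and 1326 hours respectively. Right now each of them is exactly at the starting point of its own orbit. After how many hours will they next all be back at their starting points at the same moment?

18564 hours

They coincide at every common multiple of the periods; the first is the LCM.
1428 = 2^2 × 3 × 7 × 17
884 = 2^2 × 13 × 17
1326 = 2 × 3 × 13 × 17
LCM(1428, 884, 1326) = 2^2 × 3 × 7 × 13 × 17 = 18564.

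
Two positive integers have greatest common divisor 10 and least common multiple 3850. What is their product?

For any two positive integers, gcd × lcm = product = 10 × 3850 = 38500.

38500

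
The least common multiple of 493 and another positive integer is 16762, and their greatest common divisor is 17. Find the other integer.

578

gcd × lcm = product of the two integers, so the other integer is (17 × 16762) / 493 = 578.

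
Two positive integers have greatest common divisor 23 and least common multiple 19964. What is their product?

For any two positive integers, gcd × lcm = product = 23 × 19964 = 459172.

459172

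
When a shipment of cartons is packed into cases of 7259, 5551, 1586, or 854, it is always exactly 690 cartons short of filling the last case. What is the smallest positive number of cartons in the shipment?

Being 690 short of a full case of size k means N ≡ −690 (mod k), i.e. N + 690 is a multiple of each size.
7259 = 7 × 17 × 61
5551 = 7 × 13 × 61
1586 = 2 × 13 × 61
854 = 2 × 7 × 61
LCM(7259, 5551, 1586, 854) = 2 × 7 × 13 × 17 × 61 = 188734.
Smallest positive N is 188734 − 690 = 188044.

188044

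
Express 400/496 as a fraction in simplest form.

25/31

400 = 2^4 × 5^2
496 = 2^4 × 31
gcd(400, 496) = 2^4 = 16.
Divide numerator and denominator by 16: 400/496 = 25/31.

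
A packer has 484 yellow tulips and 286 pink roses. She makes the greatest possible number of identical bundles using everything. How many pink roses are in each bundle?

13

Number of bundles = gcd(484, 286).
484 = 2^2 × 11^2
286 = 2 × 11 × 13
gcd(484, 286) = 2 × 11 = 22.
pink roses per bundle = 286 / 22 = 13.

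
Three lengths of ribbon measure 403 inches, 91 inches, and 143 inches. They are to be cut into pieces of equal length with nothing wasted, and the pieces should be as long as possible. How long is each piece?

13 inches

Each piece length must divide every original length, so the longest possible is gcd(403, 91, 143).
403 = 13 × 31
91 = 7 × 13
143 = 11 × 13
gcd(403, 91, 143) = 13.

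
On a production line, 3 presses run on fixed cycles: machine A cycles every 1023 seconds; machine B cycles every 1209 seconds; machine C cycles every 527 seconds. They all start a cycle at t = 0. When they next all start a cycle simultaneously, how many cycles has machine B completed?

187 cycles

All finish a whole number of cycles simultaneously at t = LCM of the periods.
1023 = 3 × 11 × 31
1209 = 3 × 13 × 31
527 = 17 × 31
LCM(1023, 1209, 527) = 3 × 11 × 13 × 17 × 31 = 226083.
Cycles for period 1209: 226083 / 1209 = 187.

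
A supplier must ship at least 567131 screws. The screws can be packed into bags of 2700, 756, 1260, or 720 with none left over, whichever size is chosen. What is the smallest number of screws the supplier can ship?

The number of screws must be a common multiple of 2700, 756, 1260, and 720, so a multiple of their LCM.
2700 = 2^2 × 3^3 × 5^2
756 = 2^2 × 3^3 × 7
1260 = 2^2 × 3^2 × 5 × 7
720 = 2^4 × 3^2 × 5
LCM(2700, 756, 1260, 720) = 2^4 × 3^3 × 5^2 × 7 = 75600.
Smallest multiple of 75600 that is ≥ 567131: ⌈567131/75600⌉ × 75600 = 8 × 75600 = 604800.

604800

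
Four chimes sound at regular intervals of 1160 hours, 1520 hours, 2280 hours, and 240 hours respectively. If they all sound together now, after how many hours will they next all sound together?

132240 hours

We need the least common multiple of the intervals.
1160 = 2^3 × 5 × 29
1520 = 2^4 × 5 × 19
2280 = 2^3 × 3 × 5 × 19
240 = 2^4 × 3 × 5
LCM(1160, 1520, 2280, 240) = 2^4 × 3 × 5 × 19 × 29 = 132240.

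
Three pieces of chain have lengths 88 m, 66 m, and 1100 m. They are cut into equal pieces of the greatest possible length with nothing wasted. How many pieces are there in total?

57

Piece length = gcd(88, 66, 1100).
88 = 2^3 × 11
66 = 2 × 3 × 11
1100 = 2^2 × 5^2 × 11
gcd(88, 66, 1100) = 2 × 11 = 22.
Total pieces = 88/22 + 66/22 + 1100/22 = 4 + 3 + 50 = 57.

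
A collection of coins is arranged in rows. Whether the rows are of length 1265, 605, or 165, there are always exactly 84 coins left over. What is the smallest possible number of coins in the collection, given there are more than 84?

N − 84 must be a common multiple of 1265, 605, and 165.
1265 = 5 × 11 × 23
605 = 5 × 11^2
165 = 3 × 5 × 11
LCM(1265, 605, 165) = 3 × 5 × 11^2 × 23 = 41745.
Smallest N > 84 is LCM + 84 = 41745 + 84 = 41829.

41829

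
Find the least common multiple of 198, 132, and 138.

9108

198 = 2 × 3^2 × 11
132 = 2^2 × 3 × 11
138 = 2 × 3 × 23
LCM(198, 132, 138) = 2^2 × 3^2 × 11 × 23 = 9108.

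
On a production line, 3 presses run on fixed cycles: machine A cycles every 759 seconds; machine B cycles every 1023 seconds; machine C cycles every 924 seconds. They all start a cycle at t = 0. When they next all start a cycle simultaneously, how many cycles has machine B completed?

644 cycles

All finish a whole number of cycles simultaneously at t = LCM of the periods.
759 = 3 × 11 × 23
1023 = 3 × 11 × 31
924 = 2^2 × 3 × 7 × 11
LCM(759, 1023, 924) = 2^2 × 3 × 7 × 11 × 23 × 31 = 658812.
Cycles for period 1023: 658812 / 1023 = 644.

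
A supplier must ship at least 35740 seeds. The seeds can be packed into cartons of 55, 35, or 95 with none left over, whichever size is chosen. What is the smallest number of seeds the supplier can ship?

36575

The number of seeds must be a common multiple of 55, 35, and 95, so a multiple of their LCM.
55 = 5 × 11
35 = 5 × 7
95 = 5 × 19
LCM(55, 35, 95) = 5 × 7 × 11 × 19 = 7315.
Smallest multiple of 7315 that is ≥ 35740: ⌈35740/7315⌉ × 7315 = 5 × 7315 = 36575.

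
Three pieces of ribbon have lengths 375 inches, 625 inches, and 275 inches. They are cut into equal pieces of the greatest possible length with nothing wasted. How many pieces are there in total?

Piece length = gcd(375, 625, 275).
375 = 3 × 5^3
625 = 5^4
275 = 5^2 × 11
gcd(375, 625, 275) = 5^2 = 25.
Total pieces = 375/25 + 625/25 + 275/25 = 15 + 25 + 11 = 51.

51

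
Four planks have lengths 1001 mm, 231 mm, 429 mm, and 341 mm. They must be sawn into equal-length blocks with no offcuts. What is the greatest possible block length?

The block length must divide every plank, so the greatest is gcd(1001, 231, 429, 341).
1001 = 7 × 11 × 13
231 = 3 × 7 × 11
429 = 3 × 11 × 13
341 = 11 × 31
gcd(1001, 231, 429, 341) = 11.

11 mm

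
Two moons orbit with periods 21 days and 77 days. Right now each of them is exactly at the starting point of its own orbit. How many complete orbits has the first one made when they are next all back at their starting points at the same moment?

All finish a whole number of cycles simultaneously at t = LCM of the periods.
21 = 3 × 7
77 = 7 × 11
LCM(21, 77) = 3 × 7 × 11 = 231.
Orbits for period 21: 231 / 21 = 11.

11 orbits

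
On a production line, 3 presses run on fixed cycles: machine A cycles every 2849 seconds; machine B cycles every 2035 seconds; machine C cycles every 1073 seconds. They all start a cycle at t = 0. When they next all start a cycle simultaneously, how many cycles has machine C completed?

The first common completion time is the LCM of the periods.
2849 = 7 × 11 × 37
2035 = 5 × 11 × 37
1073 = 29 × 37
LCM(2849, 2035, 1073) = 5 × 7 × 11 × 29 × 37 = 413105.
Cycles for period 1073: 413105 / 1073 = 385.

385 cycles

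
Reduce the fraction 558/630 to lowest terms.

558 = 2 × 3^2 × 31
630 = 2 × 3^2 × 5 × 7
gcd(558, 630) = 2 × 3^2 = 18.
Divide numerator and denominator by 18: 558/630 = 31/35.

31/35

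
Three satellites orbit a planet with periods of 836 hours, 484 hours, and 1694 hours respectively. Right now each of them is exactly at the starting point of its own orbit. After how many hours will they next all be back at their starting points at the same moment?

The first simultaneous occurrence is after LCM of the individual periods.
836 = 2^2 × 11 × 19
484 = 2^2 × 11^2
1694 = 2 × 7 × 11^2
LCM(836, 484, 1694) = 2^2 × 7 × 11^2 × 19 = 64372.

64372 hours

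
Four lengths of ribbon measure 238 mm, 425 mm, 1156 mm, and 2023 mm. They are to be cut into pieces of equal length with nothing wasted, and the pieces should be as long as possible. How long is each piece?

17 mm

Each piece length must divide every original length, so the longest possible is gcd(238, 425, 1156, 2023).
238 = 2 × 7 × 17
425 = 5^2 × 17
1156 = 2^2 × 17^2
2023 = 7 × 17^2
gcd(238, 425, 1156, 2023) = 17.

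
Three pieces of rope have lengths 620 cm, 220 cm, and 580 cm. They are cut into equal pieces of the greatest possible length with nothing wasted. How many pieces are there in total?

71

Piece length = gcd(620, 220, 580).
620 = 2^2 × 5 × 31
220 = 2^2 × 5 × 11
580 = 2^2 × 5 × 29
gcd(620, 220, 580) = 2^2 × 5 = 20.
Total pieces = 620/20 + 220/20 + 580/20 = 31 + 11 + 29 = 71.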